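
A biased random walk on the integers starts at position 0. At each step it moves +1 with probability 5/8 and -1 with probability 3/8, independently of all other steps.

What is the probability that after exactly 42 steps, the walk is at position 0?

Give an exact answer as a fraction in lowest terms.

To be at 0 after 42 steps: need exactly 21 steps of +1 and 21 of -1.
Number of such sequences: C(42,21) = 538257874440
Each has probability (5/8)^21 · (3/8)^21 = 4987885095119476318359375/85070591730234615865843651857942052864
P = 538257874440 · 4987885095119476318359375/85070591730234615865843651857942052864 = 335596053656245817620754241943359375/10633823966279326983230456482242756608

Answer: 335596053656245817620754241943359375/10633823966279326983230456482242756608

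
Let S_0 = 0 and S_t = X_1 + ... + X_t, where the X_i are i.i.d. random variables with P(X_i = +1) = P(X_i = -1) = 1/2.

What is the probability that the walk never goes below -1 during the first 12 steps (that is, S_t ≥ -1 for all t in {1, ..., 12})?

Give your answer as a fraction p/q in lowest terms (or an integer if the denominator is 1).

Answer: 429/1024

Derivation:
Let f(t,s) = #length-t paths at position s with S_1..S_t all ≥ -1.
f(t,s) = f(t-1,s-1) + f(t-1,s+1) for s ≥ -1; f(t,s) = 0 for s < -1.
t=0: f(0,0)=1
t=1: f(1,-1)=1 f(1,1)=1
t=2: f(2,0)=2 f(2,2)=1
t=3: f(3,-1)=2 f(3,1)=3 f(3,3)=1
t=4: f(4,0)=5 f(4,2)=4 f(4,4)=1
t=5: f(5,-1)=5 f(5,1)=9 f(5,3)=5 f(5,5)=1
t=6: f(6,0)=14 f(6,2)=14 f(6,4)=6 f(6,6)=1
t=7: f(7,-1)=14 f(7,1)=28 f(7,3)=20 f(7,5)=7 f(7,7)=1
t=8: f(8,0)=42 f(8,2)=48 f(8,4)=27 f(8,6)=8 f(8,8)=1
t=9: f(9,-1)=42 f(9,1)=90 f(9,3)=75 f(9,5)=35 f(9,7)=9 f(9,9)=1
t=10: f(10,0)=132 f(10,2)=165 f(10,4)=110 f(10,6)=44 f(10,8)=10 f(10,10)=1
t=11: f(11,-1)=132 f(11,1)=297 f(11,3)=275 f(11,5)=154 f(11,7)=54 f(11,9)=11 f(11,11)=1
t=12: f(12,0)=429 f(12,2)=572 f(12,4)=429 f(12,6)=208 f(12,8)=65 f(12,10)=12 f(12,12)=1
Σ_s f(12,s) = 1716
P = 1716/4096 = 429/1024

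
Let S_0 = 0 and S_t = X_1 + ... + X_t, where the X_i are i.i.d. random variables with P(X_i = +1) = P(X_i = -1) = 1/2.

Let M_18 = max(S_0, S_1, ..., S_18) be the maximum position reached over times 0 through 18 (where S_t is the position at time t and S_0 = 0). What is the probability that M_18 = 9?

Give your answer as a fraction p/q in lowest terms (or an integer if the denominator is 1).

Answer: 765/65536

Derivation:
Let M_18 = max(S_0,...,S_18). Use the reflection principle: for j ≥ 1, #{paths with M_18 ≥ j} = #{S_18 ≥ j} + #{S_18 ≥ j+1}.
By reflection, #{M_18 ≥ 9} = #{S_18 ≥ 9} + #{S_18 ≥ 10} = 4048 + 4048 = 8096.
#{M_18 ≥ 10} = #{S_18 ≥ 10} + #{S_18 ≥ 11} = 4048 + 988 = 5036.
#{M_18 = 9} = 8096 - 5036 = 3060.
P(M_18 = 9) = 3060/262144 = 765/65536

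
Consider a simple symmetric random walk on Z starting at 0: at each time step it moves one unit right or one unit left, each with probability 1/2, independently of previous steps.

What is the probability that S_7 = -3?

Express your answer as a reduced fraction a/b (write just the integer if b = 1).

Answer: 21/128

Derivation:
To reach position -3 after 7 steps: need 2 steps of +1 and 5 of -1.
Favorable paths: C(7,2) = 21
Total paths: 2^7 = 128
P = 21/128 = 21/128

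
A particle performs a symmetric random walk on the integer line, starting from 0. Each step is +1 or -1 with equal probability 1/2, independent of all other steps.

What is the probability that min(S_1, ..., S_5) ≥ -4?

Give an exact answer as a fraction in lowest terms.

Answer: 31/32

Derivation:
Let f(t,s) = #length-t paths at position s with S_1..S_t all ≥ -4.
f(t,s) = f(t-1,s-1) + f(t-1,s+1) for s ≥ -4; f(t,s) = 0 for s < -4.
t=0: f(0,0)=1
t=1: f(1,-1)=1 f(1,1)=1
t=2: f(2,-2)=1 f(2,0)=2 f(2,2)=1
t=3: f(3,-3)=1 f(3,-1)=3 f(3,1)=3 f(3,3)=1
t=4: f(4,-4)=1 f(4,-2)=4 f(4,0)=6 f(4,2)=4 f(4,4)=1
t=5: f(5,-3)=5 f(5,-1)=10 f(5,1)=10 f(5,3)=5 f(5,5)=1
Σ_s f(5,s) = 31
P = 31/32 = 31/32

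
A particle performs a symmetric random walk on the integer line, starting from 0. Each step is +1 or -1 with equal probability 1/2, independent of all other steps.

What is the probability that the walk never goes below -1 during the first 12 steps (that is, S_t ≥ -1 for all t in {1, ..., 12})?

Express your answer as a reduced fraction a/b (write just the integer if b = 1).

Let f(t,s) = #length-t paths at position s with S_1..S_t all ≥ -1.
f(t,s) = f(t-1,s-1) + f(t-1,s+1) for s ≥ -1; f(t,s) = 0 for s < -1.
t=0: f(0,0)=1
t=1: f(1,-1)=1 f(1,1)=1
t=2: f(2,0)=2 f(2,2)=1
t=3: f(3,-1)=2 f(3,1)=3 f(3,3)=1
t=4: f(4,0)=5 f(4,2)=4 f(4,4)=1
t=5: f(5,-1)=5 f(5,1)=9 f(5,3)=5 f(5,5)=1
t=6: f(6,0)=14 f(6,2)=14 f(6,4)=6 f(6,6)=1
t=7: f(7,-1)=14 f(7,1)=28 f(7,3)=20 f(7,5)=7 f(7,7)=1
t=8: f(8,0)=42 f(8,2)=48 f(8,4)=27 f(8,6)=8 f(8,8)=1
t=9: f(9,-1)=42 f(9,1)=90 f(9,3)=75 f(9,5)=35 f(9,7)=9 f(9,9)=1
t=10: f(10,0)=132 f(10,2)=165 f(10,4)=110 f(10,6)=44 f(10,8)=10 f(10,10)=1
t=11: f(11,-1)=132 f(11,1)=297 f(11,3)=275 f(11,5)=154 f(11,7)=54 f(11,9)=11 f(11,11)=1
t=12: f(12,0)=429 f(12,2)=572 f(12,4)=429 f(12,6)=208 f(12,8)=65 f(12,10)=12 f(12,12)=1
Σ_s f(12,s) = 1716
P = 1716/4096 = 429/1024

Answer: 429/1024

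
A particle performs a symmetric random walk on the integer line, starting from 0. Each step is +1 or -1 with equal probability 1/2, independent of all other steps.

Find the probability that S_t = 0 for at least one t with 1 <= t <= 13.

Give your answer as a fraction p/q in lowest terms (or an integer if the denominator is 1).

Answer: 793/1024

Derivation:
Count via complement. Let g(t,s) = #length-t paths at position s with S_1..S_t all ≠ 0.
g(t,s) = g(t-1,s-1) + g(t-1,s+1) for s ≠ 0; g(t,0) = 0.
t=0: g(0,0)=1
t=1: g(1,-1)=1 g(1,1)=1
t=2: g(2,-2)=1 g(2,2)=1
t=3: g(3,-3)=1 g(3,-1)=1 g(3,1)=1 g(3,3)=1
t=4: g(4,-4)=1 g(4,-2)=2 g(4,2)=2 g(4,4)=1
t=5: g(5,-5)=1 g(5,-3)=3 g(5,-1)=2 g(5,1)=2 g(5,3)=3 g(5,5)=1
t=6: g(6,-6)=1 g(6,-4)=4 g(6,-2)=5 g(6,2)=5 g(6,4)=4 g(6,6)=1
t=7: g(7,-7)=1 g(7,-5)=5 g(7,-3)=9 g(7,-1)=5 g(7,1)=5 g(7,3)=9 g(7,5)=5 g(7,7)=1
t=8: g(8,-8)=1 g(8,-6)=6 g(8,-4)=14 g(8,-2)=14 g(8,2)=14 g(8,4)=14 g(8,6)=6 g(8,8)=1
t=9: g(9,-9)=1 g(9,-7)=7 g(9,-5)=20 g(9,-3)=28 g(9,-1)=14 g(9,1)=14 g(9,3)=28 g(9,5)=20 g(9,7)=7 g(9,9)=1
t=10: g(10,-10)=1 g(10,-8)=8 g(10,-6)=27 g(10,-4)=48 g(10,-2)=42 g(10,2)=42 g(10,4)=48 g(10,6)=27 g(10,8)=8 g(10,10)=1
t=11: g(11,-11)=1 g(11,-9)=9 g(11,-7)=35 g(11,-5)=75 g(11,-3)=90 g(11,-1)=42 g(11,1)=42 g(11,3)=90 g(11,5)=75 g(11,7)=35 g(11,9)=9 g(11,11)=1
t=12: g(12,-12)=1 g(12,-10)=10 g(12,-8)=44 g(12,-6)=110 g(12,-4)=165 g(12,-2)=132 g(12,2)=132 g(12,4)=165 g(12,6)=110 g(12,8)=44 g(12,10)=10 g(12,12)=1
t=13: g(13,-13)=1 g(13,-11)=11 g(13,-9)=54 g(13,-7)=154 g(13,-5)=275 g(13,-3)=297 g(13,-1)=132 g(13,1)=132 g(13,3)=297 g(13,5)=275 g(13,7)=154 g(13,9)=54 g(13,11)=11 g(13,13)=1
Paths never hitting 0: Σ_s g(13,s) = 1848
Paths hitting 0: 2^13 - 1848 = 6344
P = 6344/8192 = 793/1024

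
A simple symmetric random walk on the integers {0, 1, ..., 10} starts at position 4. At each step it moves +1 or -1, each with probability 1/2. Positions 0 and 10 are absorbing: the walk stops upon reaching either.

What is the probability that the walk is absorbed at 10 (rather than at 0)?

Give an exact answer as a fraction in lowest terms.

Symmetric walk (p = 1/2): the harmonic-function argument gives P(hit 10 before 0 | start at 4) = a/N.
P = 4/10 = 2/5

Answer: 2/5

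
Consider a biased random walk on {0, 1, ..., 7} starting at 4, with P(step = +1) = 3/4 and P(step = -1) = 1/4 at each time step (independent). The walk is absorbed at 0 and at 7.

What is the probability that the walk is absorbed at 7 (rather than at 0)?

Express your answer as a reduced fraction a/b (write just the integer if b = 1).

Answer: 1080/1093

Derivation:
Biased walk: p = 3/4, q = 1/4, r = q/p = 1/3
Gambler's ruin: P(hit 7 before 0 | start at 4) = (1 - r^a)/(1 - r^N)
r^4 = 1/81; r^7 = 1/2187
P = (1 - 1/81) / (1 - 1/2187) = 80/81 / 2186/2187 = 1080/1093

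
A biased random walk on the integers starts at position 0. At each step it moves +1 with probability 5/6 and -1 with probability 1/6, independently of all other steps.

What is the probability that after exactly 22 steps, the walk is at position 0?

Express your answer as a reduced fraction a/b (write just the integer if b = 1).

Answer: 1435205078125/5484237660094464

Derivation:
To be at 0 after 22 steps: need exactly 11 steps of +1 and 11 of -1.
Number of such sequences: C(22,11) = 705432
Each has probability (5/6)^11 · (1/6)^11 = 48828125/131621703842267136
P = 705432 · 48828125/131621703842267136 = 1435205078125/5484237660094464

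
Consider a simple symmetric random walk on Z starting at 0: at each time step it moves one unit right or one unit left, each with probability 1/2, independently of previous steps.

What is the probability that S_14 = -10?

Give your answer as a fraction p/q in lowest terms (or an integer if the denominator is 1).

To reach position -10 after 14 steps: need 2 steps of +1 and 12 of -1.
Favorable paths: C(14,2) = 91
Total paths: 2^14 = 16384
P = 91/16384 = 91/16384

Answer: 91/16384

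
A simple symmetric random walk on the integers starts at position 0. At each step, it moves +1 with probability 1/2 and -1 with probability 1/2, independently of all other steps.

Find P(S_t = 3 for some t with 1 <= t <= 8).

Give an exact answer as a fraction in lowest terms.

Answer: 37/128

Derivation:
Count via complement. Let g(t,s) = #length-t paths at position s with S_1..S_t all ≠ 3.
g(t,s) = g(t-1,s-1) + g(t-1,s+1) for s ≠ 3; g(t,3) = 0.
t=0: g(0,0)=1
t=1: g(1,-1)=1 g(1,1)=1
t=2: g(2,-2)=1 g(2,0)=2 g(2,2)=1
t=3: g(3,-3)=1 g(3,-1)=3 g(3,1)=3
t=4: g(4,-4)=1 g(4,-2)=4 g(4,0)=6 g(4,2)=3
t=5: g(5,-5)=1 g(5,-3)=5 g(5,-1)=10 g(5,1)=9
t=6: g(6,-6)=1 g(6,-4)=6 g(6,-2)=15 g(6,0)=19 g(6,2)=9
t=7: g(7,-7)=1 g(7,-5)=7 g(7,-3)=21 g(7,-1)=34 g(7,1)=28
t=8: g(8,-8)=1 g(8,-6)=8 g(8,-4)=28 g(8,-2)=55 g(8,0)=62 g(8,2)=28
Paths never hitting 3: Σ_s g(8,s) = 182
Paths hitting 3: 2^8 - 182 = 74
P = 74/256 = 37/128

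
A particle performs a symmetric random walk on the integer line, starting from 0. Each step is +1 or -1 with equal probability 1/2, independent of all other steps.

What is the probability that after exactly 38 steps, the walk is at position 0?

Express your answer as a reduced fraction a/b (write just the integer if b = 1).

Answer: 4418157975/34359738368

Derivation:
To return to 0 after 38 steps: need exactly 19 steps of +1 and 19 of -1.
Favorable paths: C(38,19) = 35345263800
Total paths: 2^38 = 274877906944
P = 35345263800/274877906944 = 4418157975/34359738368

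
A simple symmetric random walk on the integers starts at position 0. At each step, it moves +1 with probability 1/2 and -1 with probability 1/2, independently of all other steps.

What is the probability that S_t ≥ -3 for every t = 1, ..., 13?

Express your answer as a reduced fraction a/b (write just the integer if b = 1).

Answer: 3003/4096

Derivation:
Let f(t,s) = #length-t paths at position s with S_1..S_t all ≥ -3.
f(t,s) = f(t-1,s-1) + f(t-1,s+1) for s ≥ -3; f(t,s) = 0 for s < -3.
t=0: f(0,0)=1
t=1: f(1,-1)=1 f(1,1)=1
t=2: f(2,-2)=1 f(2,0)=2 f(2,2)=1
t=3: f(3,-3)=1 f(3,-1)=3 f(3,1)=3 f(3,3)=1
t=4: f(4,-2)=4 f(4,0)=6 f(4,2)=4 f(4,4)=1
t=5: f(5,-3)=4 f(5,-1)=10 f(5,1)=10 f(5,3)=5 f(5,5)=1
t=6: f(6,-2)=14 f(6,0)=20 f(6,2)=15 f(6,4)=6 f(6,6)=1
t=7: f(7,-3)=14 f(7,-1)=34 f(7,1)=35 f(7,3)=21 f(7,5)=7 f(7,7)=1
t=8: f(8,-2)=48 f(8,0)=69 f(8,2)=56 f(8,4)=28 f(8,6)=8 f(8,8)=1
t=9: f(9,-3)=48 f(9,-1)=117 f(9,1)=125 f(9,3)=84 f(9,5)=36 f(9,7)=9 f(9,9)=1
t=10: f(10,-2)=165 f(10,0)=242 f(10,2)=209 f(10,4)=120 f(10,6)=45 f(10,8)=10 f(10,10)=1
t=11: f(11,-3)=165 f(11,-1)=407 f(11,1)=451 f(11,3)=329 f(11,5)=165 f(11,7)=55 f(11,9)=11 f(11,11)=1
t=12: f(12,-2)=572 f(12,0)=858 f(12,2)=780 f(12,4)=494 f(12,6)=220 f(12,8)=66 f(12,10)=12 f(12,12)=1
t=13: f(13,-3)=572 f(13,-1)=1430 f(13,1)=1638 f(13,3)=1274 f(13,5)=714 f(13,7)=286 f(13,9)=78 f(13,11)=13 f(13,13)=1
Σ_s f(13,s) = 6006
P = 6006/8192 = 3003/4096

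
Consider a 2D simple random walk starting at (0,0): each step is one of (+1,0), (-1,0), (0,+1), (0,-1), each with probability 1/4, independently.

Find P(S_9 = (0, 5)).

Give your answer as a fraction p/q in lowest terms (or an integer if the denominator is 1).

Let h be the number of horizontal steps (so 9-h are vertical). To end at (0,5) need (h+0)/2 right-steps and ((9-h)+5)/2 up-steps.
Sum over h with 0 ≤ h ≤ 4, h ≡ 0 (mod 2), 9-h ≡ 1 (mod 2):
h=0: C(9,0)·C(0,0)·C(9,7) = 1·1·36 = 36
h=2: C(9,2)·C(2,1)·C(7,6) = 36·2·7 = 504
h=4: C(9,4)·C(4,2)·C(5,5) = 126·6·1 = 756
Total favorable: 1296
Total paths: 4^9 = 262144
P = 1296/262144 = 81/16384

Answer: 81/16384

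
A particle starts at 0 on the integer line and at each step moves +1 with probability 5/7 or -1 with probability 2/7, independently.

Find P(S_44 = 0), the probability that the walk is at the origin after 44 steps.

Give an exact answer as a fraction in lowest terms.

Answer: 21040989637200000000000000000000000/15286700631942576193765185769276826401

Derivation:
To be at 0 after 44 steps: need exactly 22 steps of +1 and 22 of -1.
Number of such sequences: C(44,22) = 2104098963720
Each has probability (5/7)^22 · (2/7)^22 = 10000000000000000000000/15286700631942576193765185769276826401
P = 2104098963720 · 10000000000000000000000/15286700631942576193765185769276826401 = 21040989637200000000000000000000000/15286700631942576193765185769276826401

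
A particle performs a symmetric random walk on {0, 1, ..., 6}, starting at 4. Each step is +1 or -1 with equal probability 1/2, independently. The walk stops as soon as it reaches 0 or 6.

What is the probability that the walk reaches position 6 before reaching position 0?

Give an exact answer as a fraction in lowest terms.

Symmetric walk (p = 1/2): the harmonic-function argument gives P(hit 6 before 0 | start at 4) = a/N.
P = 4/6 = 2/3

Answer: 2/3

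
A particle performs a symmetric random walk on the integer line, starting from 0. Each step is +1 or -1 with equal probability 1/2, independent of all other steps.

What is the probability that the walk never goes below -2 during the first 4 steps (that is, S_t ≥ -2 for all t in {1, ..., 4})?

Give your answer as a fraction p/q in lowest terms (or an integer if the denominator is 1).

Let f(t,s) = #length-t paths at position s with S_1..S_t all ≥ -2.
f(t,s) = f(t-1,s-1) + f(t-1,s+1) for s ≥ -2; f(t,s) = 0 for s < -2.
t=0: f(0,0)=1
t=1: f(1,-1)=1 f(1,1)=1
t=2: f(2,-2)=1 f(2,0)=2 f(2,2)=1
t=3: f(3,-1)=3 f(3,1)=3 f(3,3)=1
t=4: f(4,-2)=3 f(4,0)=6 f(4,2)=4 f(4,4)=1
Σ_s f(4,s) = 14
P = 14/16 = 7/8

Answer: 7/8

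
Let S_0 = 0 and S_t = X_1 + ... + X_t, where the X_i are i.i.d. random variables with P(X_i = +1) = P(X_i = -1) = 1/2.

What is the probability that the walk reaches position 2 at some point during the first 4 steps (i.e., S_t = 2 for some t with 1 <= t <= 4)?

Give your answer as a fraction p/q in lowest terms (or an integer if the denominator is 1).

Count via complement. Let g(t,s) = #length-t paths at position s with S_1..S_t all ≠ 2.
g(t,s) = g(t-1,s-1) + g(t-1,s+1) for s ≠ 2; g(t,2) = 0.
t=0: g(0,0)=1
t=1: g(1,-1)=1 g(1,1)=1
t=2: g(2,-2)=1 g(2,0)=2
t=3: g(3,-3)=1 g(3,-1)=3 g(3,1)=2
t=4: g(4,-4)=1 g(4,-2)=4 g(4,0)=5
Paths never hitting 2: Σ_s g(4,s) = 10
Paths hitting 2: 2^4 - 10 = 6
P = 6/16 = 3/8

Answer: 3/8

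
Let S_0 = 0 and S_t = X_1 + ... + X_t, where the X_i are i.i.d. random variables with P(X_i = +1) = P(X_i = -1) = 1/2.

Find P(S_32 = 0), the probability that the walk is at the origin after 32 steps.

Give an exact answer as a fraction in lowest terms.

To return to 0 after 32 steps: need exactly 16 steps of +1 and 16 of -1.
Favorable paths: C(32,16) = 601080390
Total paths: 2^32 = 4294967296
P = 601080390/4294967296 = 300540195/2147483648

Answer: 300540195/2147483648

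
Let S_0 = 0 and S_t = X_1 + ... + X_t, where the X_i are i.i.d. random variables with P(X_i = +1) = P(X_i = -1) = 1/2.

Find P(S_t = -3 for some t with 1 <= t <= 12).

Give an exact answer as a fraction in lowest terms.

Count via complement. Let g(t,s) = #length-t paths at position s with S_1..S_t all ≠ -3.
g(t,s) = g(t-1,s-1) + g(t-1,s+1) for s ≠ -3; g(t,-3) = 0.
t=0: g(0,0)=1
t=1: g(1,-1)=1 g(1,1)=1
t=2: g(2,-2)=1 g(2,0)=2 g(2,2)=1
t=3: g(3,-1)=3 g(3,1)=3 g(3,3)=1
t=4: g(4,-2)=3 g(4,0)=6 g(4,2)=4 g(4,4)=1
t=5: g(5,-1)=9 g(5,1)=10 g(5,3)=5 g(5,5)=1
t=6: g(6,-2)=9 g(6,0)=19 g(6,2)=15 g(6,4)=6 g(6,6)=1
t=7: g(7,-1)=28 g(7,1)=34 g(7,3)=21 g(7,5)=7 g(7,7)=1
t=8: g(8,-2)=28 g(8,0)=62 g(8,2)=55 g(8,4)=28 g(8,6)=8 g(8,8)=1
t=9: g(9,-1)=90 g(9,1)=117 g(9,3)=83 g(9,5)=36 g(9,7)=9 g(9,9)=1
t=10: g(10,-2)=90 g(10,0)=207 g(10,2)=200 g(10,4)=119 g(10,6)=45 g(10,8)=10 g(10,10)=1
t=11: g(11,-1)=297 g(11,1)=407 g(11,3)=319 g(11,5)=164 g(11,7)=55 g(11,9)=11 g(11,11)=1
t=12: g(12,-2)=297 g(12,0)=704 g(12,2)=726 g(12,4)=483 g(12,6)=219 g(12,8)=66 g(12,10)=12 g(12,12)=1
Paths never hitting -3: Σ_s g(12,s) = 2508
Paths hitting -3: 2^12 - 2508 = 1588
P = 1588/4096 = 397/1024

Answer: 397/1024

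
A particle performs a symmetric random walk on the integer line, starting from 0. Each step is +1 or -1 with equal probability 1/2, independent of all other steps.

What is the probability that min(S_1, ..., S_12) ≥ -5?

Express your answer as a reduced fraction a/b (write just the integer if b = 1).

Let f(t,s) = #length-t paths at position s with S_1..S_t all ≥ -5.
f(t,s) = f(t-1,s-1) + f(t-1,s+1) for s ≥ -5; f(t,s) = 0 for s < -5.
t=0: f(0,0)=1
t=1: f(1,-1)=1 f(1,1)=1
t=2: f(2,-2)=1 f(2,0)=2 f(2,2)=1
t=3: f(3,-3)=1 f(3,-1)=3 f(3,1)=3 f(3,3)=1
t=4: f(4,-4)=1 f(4,-2)=4 f(4,0)=6 f(4,2)=4 f(4,4)=1
t=5: f(5,-5)=1 f(5,-3)=5 f(5,-1)=10 f(5,1)=10 f(5,3)=5 f(5,5)=1
t=6: f(6,-4)=6 f(6,-2)=15 f(6,0)=20 f(6,2)=15 f(6,4)=6 f(6,6)=1
t=7: f(7,-5)=6 f(7,-3)=21 f(7,-1)=35 f(7,1)=35 f(7,3)=21 f(7,5)=7 f(7,7)=1
t=8: f(8,-4)=27 f(8,-2)=56 f(8,0)=70 f(8,2)=56 f(8,4)=28 f(8,6)=8 f(8,8)=1
t=9: f(9,-5)=27 f(9,-3)=83 f(9,-1)=126 f(9,1)=126 f(9,3)=84 f(9,5)=36 f(9,7)=9 f(9,9)=1
t=10: f(10,-4)=110 f(10,-2)=209 f(10,0)=252 f(10,2)=210 f(10,4)=120 f(10,6)=45 f(10,8)=10 f(10,10)=1
t=11: f(11,-5)=110 f(11,-3)=319 f(11,-1)=461 f(11,1)=462 f(11,3)=330 f(11,5)=165 f(11,7)=55 f(11,9)=11 f(11,11)=1
t=12: f(12,-4)=429 f(12,-2)=780 f(12,0)=923 f(12,2)=792 f(12,4)=495 f(12,6)=220 f(12,8)=66 f(12,10)=12 f(12,12)=1
Σ_s f(12,s) = 3718
P = 3718/4096 = 1859/2048

Answer: 1859/2048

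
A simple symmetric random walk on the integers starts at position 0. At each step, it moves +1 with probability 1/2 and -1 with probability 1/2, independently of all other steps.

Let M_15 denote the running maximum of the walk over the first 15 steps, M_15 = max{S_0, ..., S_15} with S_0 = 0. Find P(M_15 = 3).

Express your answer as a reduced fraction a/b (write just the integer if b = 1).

Answer: 5005/32768

Derivation:
Let M_15 = max(S_0,...,S_15). Use the reflection principle: for j ≥ 1, #{paths with M_15 ≥ j} = #{S_15 ≥ j} + #{S_15 ≥ j+1}.
By reflection, #{M_15 ≥ 3} = #{S_15 ≥ 3} + #{S_15 ≥ 4} = 9949 + 4944 = 14893.
#{M_15 ≥ 4} = #{S_15 ≥ 4} + #{S_15 ≥ 5} = 4944 + 4944 = 9888.
#{M_15 = 3} = 14893 - 9888 = 5005.
P(M_15 = 3) = 5005/32768 = 5005/32768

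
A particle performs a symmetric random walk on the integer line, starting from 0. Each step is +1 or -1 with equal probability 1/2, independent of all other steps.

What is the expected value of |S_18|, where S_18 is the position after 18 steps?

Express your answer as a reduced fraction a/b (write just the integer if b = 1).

S_18 takes values m ≡ 0 (mod 2) with |m| ≤ 18; P(S_18=m) = C(18,(18+m)/2)/2^18.
Total paths: 2^18 = 262144
Distribution: P(S=-18)=1/262144, P(S=-16)=18/262144, P(S=-14)=153/262144, P(S=-12)=816/262144, P(S=-10)=3060/262144, P(S=-8)=8568/262144, P(S=-6)=18564/262144, P(S=-4)=31824/262144, P(S=-2)=43758/262144, P(S=0)=48620/262144, P(S=2)=43758/262144, P(S=4)=31824/262144, P(S=6)=18564/262144, P(S=8)=8568/262144, P(S=10)=3060/262144, P(S=12)=816/262144, P(S=14)=153/262144, P(S=16)=18/262144, P(S=18)=1/262144
E[|S_18|] = Σ_m |m|·P(S_18=m) = 875160/262144 = 109395/32768

Answer: 109395/32768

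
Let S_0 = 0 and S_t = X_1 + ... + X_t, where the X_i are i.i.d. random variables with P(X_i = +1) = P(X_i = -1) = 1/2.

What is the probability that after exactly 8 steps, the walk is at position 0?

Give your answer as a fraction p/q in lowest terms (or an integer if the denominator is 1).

To return to 0 after 8 steps: need exactly 4 steps of +1 and 4 of -1.
Favorable paths: C(8,4) = 70
Total paths: 2^8 = 256
P = 70/256 = 35/128

Answer: 35/128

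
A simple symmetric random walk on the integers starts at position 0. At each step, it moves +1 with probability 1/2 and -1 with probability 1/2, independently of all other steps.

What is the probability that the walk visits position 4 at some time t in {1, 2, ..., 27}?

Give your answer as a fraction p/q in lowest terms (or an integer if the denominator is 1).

Count via complement. Let g(t,s) = #length-t paths at position s with S_1..S_t all ≠ 4.
g(t,s) = g(t-1,s-1) + g(t-1,s+1) for s ≠ 4; g(t,4) = 0.
t=0: g(0,0)=1
t=1: g(1,-1)=1 g(1,1)=1
t=2: g(2,-2)=1 g(2,0)=2 g(2,2)=1
t=3: g(3,-3)=1 g(3,-1)=3 g(3,1)=3 g(3,3)=1
t=4: g(4,-4)=1 g(4,-2)=4 g(4,0)=6 g(4,2)=4
t=5: g(5,-5)=1 g(5,-3)=5 g(5,-1)=10 g(5,1)=10 g(5,3)=4
t=6: g(6,-6)=1 g(6,-4)=6 g(6,-2)=15 g(6,0)=20 g(6,2)=14
t=7: g(7,-7)=1 g(7,-5)=7 g(7,-3)=21 g(7,-1)=35 g(7,1)=34 g(7,3)=14
t=8: g(8,-8)=1 g(8,-6)=8 g(8,-4)=28 g(8,-2)=56 g(8,0)=69 g(8,2)=48
t=9: g(9,-9)=1 g(9,-7)=9 g(9,-5)=36 g(9,-3)=84 g(9,-1)=125 g(9,1)=117 g(9,3)=48
t=10: g(10,-10)=1 g(10,-8)=10 g(10,-6)=45 g(10,-4)=120 g(10,-2)=209 g(10,0)=242 g(10,2)=165
t=11: g(11,-11)=1 g(11,-9)=11 g(11,-7)=55 g(11,-5)=165 g(11,-3)=329 g(11,-1)=451 g(11,1)=407 g(11,3)=165
t=12: g(12,-12)=1 g(12,-10)=12 g(12,-8)=66 g(12,-6)=220 g(12,-4)=494 g(12,-2)=780 g(12,0)=858 g(12,2)=572
t=13: g(13,-13)=1 g(13,-11)=13 g(13,-9)=78 g(13,-7)=286 g(13,-5)=714 g(13,-3)=1274 g(13,-1)=1638 g(13,1)=1430 g(13,3)=572
t=14: g(14,-14)=1 g(14,-12)=14 g(14,-10)=91 g(14,-8)=364 g(14,-6)=1000 g(14,-4)=1988 g(14,-2)=2912 g(14,0)=3068 g(14,2)=2002
t=15: g(15,-15)=1 g(15,-13)=15 g(15,-11)=105 g(15,-9)=455 g(15,-7)=1364 g(15,-5)=2988 g(15,-3)=4900 g(15,-1)=5980 g(15,1)=5070 g(15,3)=2002
t=16: g(16,-16)=1 g(16,-14)=16 g(16,-12)=120 g(16,-10)=560 g(16,-8)=1819 g(16,-6)=4352 g(16,-4)=7888 g(16,-2)=10880 g(16,0)=11050 g(16,2)=7072
t=17: g(17,-17)=1 g(17,-15)=17 g(17,-13)=136 g(17,-11)=680 g(17,-9)=2379 g(17,-7)=6171 g(17,-5)=12240 g(17,-3)=18768 g(17,-1)=21930 g(17,1)=18122 g(17,3)=7072
t=18: g(18,-18)=1 g(18,-16)=18 g(18,-14)=153 g(18,-12)=816 g(18,-10)=3059 g(18,-8)=8550 g(18,-6)=18411 g(18,-4)=31008 g(18,-2)=40698 g(18,0)=40052 g(18,2)=25194
t=19: g(19,-19)=1 g(19,-17)=19 g(19,-15)=171 g(19,-13)=969 g(19,-11)=3875 g(19,-9)=11609 g(19,-7)=26961 g(19,-5)=49419 g(19,-3)=71706 g(19,-1)=80750 g(19,1)=65246 g(19,3)=25194
t=20: g(20,-20)=1 g(20,-18)=20 g(20,-16)=190 g(20,-14)=1140 g(20,-12)=4844 g(20,-10)=15484 g(20,-8)=38570 g(20,-6)=76380 g(20,-4)=121125 g(20,-2)=152456 g(20,0)=145996 g(20,2)=90440
t=21: g(21,-21)=1 g(21,-19)=21 g(21,-17)=210 g(21,-15)=1330 g(21,-13)=5984 g(21,-11)=20328 g(21,-9)=54054 g(21,-7)=114950 g(21,-5)=197505 g(21,-3)=273581 g(21,-1)=298452 g(21,1)=236436 g(21,3)=90440
t=22: g(22,-22)=1 g(22,-20)=22 g(22,-18)=231 g(22,-16)=1540 g(22,-14)=7314 g(22,-12)=26312 g(22,-10)=74382 g(22,-8)=169004 g(22,-6)=312455 g(22,-4)=471086 g(22,-2)=572033 g(22,0)=534888 g(22,2)=326876
t=23: g(23,-23)=1 g(23,-21)=23 g(23,-19)=253 g(23,-17)=1771 g(23,-15)=8854 g(23,-13)=33626 g(23,-11)=100694 g(23,-9)=243386 g(23,-7)=481459 g(23,-5)=783541 g(23,-3)=1043119 g(23,-1)=1106921 g(23,1)=861764 g(23,3)=326876
t=24: g(24,-24)=1 g(24,-22)=24 g(24,-20)=276 g(24,-18)=2024 g(24,-16)=10625 g(24,-14)=42480 g(24,-12)=134320 g(24,-10)=344080 g(24,-8)=724845 g(24,-6)=1265000 g(24,-4)=1826660 g(24,-2)=2150040 g(24,0)=1968685 g(24,2)=1188640
t=25: g(25,-25)=1 g(25,-23)=25 g(25,-21)=300 g(25,-19)=2300 g(25,-17)=12649 g(25,-15)=53105 g(25,-13)=176800 g(25,-11)=478400 g(25,-9)=1068925 g(25,-7)=1989845 g(25,-5)=3091660 g(25,-3)=3976700 g(25,-1)=4118725 g(25,1)=3157325 g(25,3)=1188640
t=26: g(26,-26)=1 g(26,-24)=26 g(26,-22)=325 g(26,-20)=2600 g(26,-18)=14949 g(26,-16)=65754 g(26,-14)=229905 g(26,-12)=655200 g(26,-10)=1547325 g(26,-8)=3058770 g(26,-6)=5081505 g(26,-4)=7068360 g(26,-2)=8095425 g(26,0)=7276050 g(26,2)=4345965
t=27: g(27,-27)=1 g(27,-25)=27 g(27,-23)=351 g(27,-21)=2925 g(27,-19)=17549 g(27,-17)=80703 g(27,-15)=295659 g(27,-13)=885105 g(27,-11)=2202525 g(27,-9)=4606095 g(27,-7)=8140275 g(27,-5)=12149865 g(27,-3)=15163785 g(27,-1)=15371475 g(27,1)=11622015 g(27,3)=4345965
Paths never hitting 4: Σ_s g(27,s) = 74884320
Paths hitting 4: 2^27 - 74884320 = 59333408
P = 59333408/134217728 = 1854169/4194304

Answer: 1854169/4194304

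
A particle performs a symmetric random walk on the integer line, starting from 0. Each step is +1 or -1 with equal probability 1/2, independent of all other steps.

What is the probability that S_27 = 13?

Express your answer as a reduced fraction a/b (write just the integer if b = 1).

Answer: 444015/67108864

Derivation:
To reach position 13 after 27 steps: need 20 steps of +1 and 7 of -1.
Favorable paths: C(27,20) = 888030
Total paths: 2^27 = 134217728
P = 888030/134217728 = 444015/67108864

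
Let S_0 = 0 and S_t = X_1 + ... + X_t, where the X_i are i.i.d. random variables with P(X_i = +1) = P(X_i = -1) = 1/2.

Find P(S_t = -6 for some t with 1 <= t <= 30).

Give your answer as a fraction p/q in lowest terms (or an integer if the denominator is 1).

Answer: 301766029/1073741824

Derivation:
Count via complement. Let g(t,s) = #length-t paths at position s with S_1..S_t all ≠ -6.
g(t,s) = g(t-1,s-1) + g(t-1,s+1) for s ≠ -6; g(t,-6) = 0.
t=0: g(0,0)=1
t=1: g(1,-1)=1 g(1,1)=1
t=2: g(2,-2)=1 g(2,0)=2 g(2,2)=1
t=3: g(3,-3)=1 g(3,-1)=3 g(3,1)=3 g(3,3)=1
t=4: g(4,-4)=1 g(4,-2)=4 g(4,0)=6 g(4,2)=4 g(4,4)=1
t=5: g(5,-5)=1 g(5,-3)=5 g(5,-1)=10 g(5,1)=10 g(5,3)=5 g(5,5)=1
t=6: g(6,-4)=6 g(6,-2)=15 g(6,0)=20 g(6,2)=15 g(6,4)=6 g(6,6)=1
t=7: g(7,-5)=6 g(7,-3)=21 g(7,-1)=35 g(7,1)=35 g(7,3)=21 g(7,5)=7 g(7,7)=1
t=8: g(8,-4)=27 g(8,-2)=56 g(8,0)=70 g(8,2)=56 g(8,4)=28 g(8,6)=8 g(8,8)=1
t=9: g(9,-5)=27 g(9,-3)=83 g(9,-1)=126 g(9,1)=126 g(9,3)=84 g(9,5)=36 g(9,7)=9 g(9,9)=1
t=10: g(10,-4)=110 g(10,-2)=209 g(10,0)=252 g(10,2)=210 g(10,4)=120 g(10,6)=45 g(10,8)=10 g(10,10)=1
t=11: g(11,-5)=110 g(11,-3)=319 g(11,-1)=461 g(11,1)=462 g(11,3)=330 g(11,5)=165 g(11,7)=55 g(11,9)=11 g(11,11)=1
t=12: g(12,-4)=429 g(12,-2)=780 g(12,0)=923 g(12,2)=792 g(12,4)=495 g(12,6)=220 g(12,8)=66 g(12,10)=12 g(12,12)=1
t=13: g(13,-5)=429 g(13,-3)=1209 g(13,-1)=1703 g(13,1)=1715 g(13,3)=1287 g(13,5)=715 g(13,7)=286 g(13,9)=78 g(13,11)=13 g(13,13)=1
t=14: g(14,-4)=1638 g(14,-2)=2912 g(14,0)=3418 g(14,2)=3002 g(14,4)=2002 g(14,6)=1001 g(14,8)=364 g(14,10)=91 g(14,12)=14 g(14,14)=1
t=15: g(15,-5)=1638 g(15,-3)=4550 g(15,-1)=6330 g(15,1)=6420 g(15,3)=5004 g(15,5)=3003 g(15,7)=1365 g(15,9)=455 g(15,11)=105 g(15,13)=15 g(15,15)=1
t=16: g(16,-4)=6188 g(16,-2)=10880 g(16,0)=12750 g(16,2)=11424 g(16,4)=8007 g(16,6)=4368 g(16,8)=1820 g(16,10)=560 g(16,12)=120 g(16,14)=16 g(16,16)=1
t=17: g(17,-5)=6188 g(17,-3)=17068 g(17,-1)=23630 g(17,1)=24174 g(17,3)=19431 g(17,5)=12375 g(17,7)=6188 g(17,9)=2380 g(17,11)=680 g(17,13)=136 g(17,15)=17 g(17,17)=1
t=18: g(18,-4)=23256 g(18,-2)=40698 g(18,0)=47804 g(18,2)=43605 g(18,4)=31806 g(18,6)=18563 g(18,8)=8568 g(18,10)=3060 g(18,12)=816 g(18,14)=153 g(18,16)=18 g(18,18)=1
t=19: g(19,-5)=23256 g(19,-3)=63954 g(19,-1)=88502 g(19,1)=91409 g(19,3)=75411 g(19,5)=50369 g(19,7)=27131 g(19,9)=11628 g(19,11)=3876 g(19,13)=969 g(19,15)=171 g(19,17)=19 g(19,19)=1
t=20: g(20,-4)=87210 g(20,-2)=152456 g(20,0)=179911 g(20,2)=166820 g(20,4)=125780 g(20,6)=77500 g(20,8)=38759 g(20,10)=15504 g(20,12)=4845 g(20,14)=1140 g(20,16)=190 g(20,18)=20 g(20,20)=1
t=21: g(21,-5)=87210 g(21,-3)=239666 g(21,-1)=332367 g(21,1)=346731 g(21,3)=292600 g(21,5)=203280 g(21,7)=116259 g(21,9)=54263 g(21,11)=20349 g(21,13)=5985 g(21,15)=1330 g(21,17)=210 g(21,19)=21 g(21,21)=1
t=22: g(22,-4)=326876 g(22,-2)=572033 g(22,0)=679098 g(22,2)=639331 g(22,4)=495880 g(22,6)=319539 g(22,8)=170522 g(22,10)=74612 g(22,12)=26334 g(22,14)=7315 g(22,16)=1540 g(22,18)=231 g(22,20)=22 g(22,22)=1
t=23: g(23,-5)=326876 g(23,-3)=898909 g(23,-1)=1251131 g(23,1)=1318429 g(23,3)=1135211 g(23,5)=815419 g(23,7)=490061 g(23,9)=245134 g(23,11)=100946 g(23,13)=33649 g(23,15)=8855 g(23,17)=1771 g(23,19)=253 g(23,21)=23 g(23,23)=1
t=24: g(24,-4)=1225785 g(24,-2)=2150040 g(24,0)=2569560 g(24,2)=2453640 g(24,4)=1950630 g(24,6)=1305480 g(24,8)=735195 g(24,10)=346080 g(24,12)=134595 g(24,14)=42504 g(24,16)=10626 g(24,18)=2024 g(24,20)=276 g(24,22)=24 g(24,24)=1
t=25: g(25,-5)=1225785 g(25,-3)=3375825 g(25,-1)=4719600 g(25,1)=5023200 g(25,3)=4404270 g(25,5)=3256110 g(25,7)=2040675 g(25,9)=1081275 g(25,11)=480675 g(25,13)=177099 g(25,15)=53130 g(25,17)=12650 g(25,19)=2300 g(25,21)=300 g(25,23)=25 g(25,25)=1
t=26: g(26,-4)=4601610 g(26,-2)=8095425 g(26,0)=9742800 g(26,2)=9427470 g(26,4)=7660380 g(26,6)=5296785 g(26,8)=3121950 g(26,10)=1561950 g(26,12)=657774 g(26,14)=230229 g(26,16)=65780 g(26,18)=14950 g(26,20)=2600 g(26,22)=325 g(26,24)=26 g(26,26)=1
t=27: g(27,-5)=4601610 g(27,-3)=12697035 g(27,-1)=17838225 g(27,1)=19170270 g(27,3)=17087850 g(27,5)=12957165 g(27,7)=8418735 g(27,9)=4683900 g(27,11)=2219724 g(27,13)=888003 g(27,15)=296009 g(27,17)=80730 g(27,19)=17550 g(27,21)=2925 g(27,23)=351 g(27,25)=27 g(27,27)=1
t=28: g(28,-4)=17298645 g(28,-2)=30535260 g(28,0)=37008495 g(28,2)=36258120 g(28,4)=30045015 g(28,6)=21375900 g(28,8)=13102635 g(28,10)=6903624 g(28,12)=3107727 g(28,14)=1184012 g(28,16)=376739 g(28,18)=98280 g(28,20)=20475 g(28,22)=3276 g(28,24)=378 g(28,26)=28 g(28,28)=1
t=29: g(29,-5)=17298645 g(29,-3)=47833905 g(29,-1)=67543755 g(29,1)=73266615 g(29,3)=66303135 g(29,5)=51420915 g(29,7)=34478535 g(29,9)=20006259 g(29,11)=10011351 g(29,13)=4291739 g(29,15)=1560751 g(29,17)=475019 g(29,19)=118755 g(29,21)=23751 g(29,23)=3654 g(29,25)=406 g(29,27)=29 g(29,29)=1
t=30: g(30,-4)=65132550 g(30,-2)=115377660 g(30,0)=140810370 g(30,2)=139569750 g(30,4)=117724050 g(30,6)=85899450 g(30,8)=54484794 g(30,10)=30017610 g(30,12)=14303090 g(30,14)=5852490 g(30,16)=2035770 g(30,18)=593774 g(30,20)=142506 g(30,22)=27405 g(30,24)=4060 g(30,26)=435 g(30,28)=30 g(30,30)=1
Paths never hitting -6: Σ_s g(30,s) = 771975795
Paths hitting -6: 2^30 - 771975795 = 301766029
P = 301766029/1073741824 = 301766029/1073741824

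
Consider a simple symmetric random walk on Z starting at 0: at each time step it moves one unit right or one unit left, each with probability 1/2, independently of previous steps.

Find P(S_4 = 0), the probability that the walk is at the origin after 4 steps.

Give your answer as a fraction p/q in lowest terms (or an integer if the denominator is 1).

Answer: 3/8

Derivation:
To return to 0 after 4 steps: need exactly 2 steps of +1 and 2 of -1.
Favorable paths: C(4,2) = 6
Total paths: 2^4 = 16
P = 6/16 = 3/8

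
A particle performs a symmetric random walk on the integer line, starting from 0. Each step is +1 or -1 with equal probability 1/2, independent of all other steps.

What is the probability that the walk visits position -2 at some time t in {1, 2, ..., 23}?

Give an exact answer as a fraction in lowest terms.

Count via complement. Let g(t,s) = #length-t paths at position s with S_1..S_t all ≠ -2.
g(t,s) = g(t-1,s-1) + g(t-1,s+1) for s ≠ -2; g(t,-2) = 0.
t=0: g(0,0)=1
t=1: g(1,-1)=1 g(1,1)=1
t=2: g(2,0)=2 g(2,2)=1
t=3: g(3,-1)=2 g(3,1)=3 g(3,3)=1
t=4: g(4,0)=5 g(4,2)=4 g(4,4)=1
t=5: g(5,-1)=5 g(5,1)=9 g(5,3)=5 g(5,5)=1
t=6: g(6,0)=14 g(6,2)=14 g(6,4)=6 g(6,6)=1
t=7: g(7,-1)=14 g(7,1)=28 g(7,3)=20 g(7,5)=7 g(7,7)=1
t=8: g(8,0)=42 g(8,2)=48 g(8,4)=27 g(8,6)=8 g(8,8)=1
t=9: g(9,-1)=42 g(9,1)=90 g(9,3)=75 g(9,5)=35 g(9,7)=9 g(9,9)=1
t=10: g(10,0)=132 g(10,2)=165 g(10,4)=110 g(10,6)=44 g(10,8)=10 g(10,10)=1
t=11: g(11,-1)=132 g(11,1)=297 g(11,3)=275 g(11,5)=154 g(11,7)=54 g(11,9)=11 g(11,11)=1
t=12: g(12,0)=429 g(12,2)=572 g(12,4)=429 g(12,6)=208 g(12,8)=65 g(12,10)=12 g(12,12)=1
t=13: g(13,-1)=429 g(13,1)=1001 g(13,3)=1001 g(13,5)=637 g(13,7)=273 g(13,9)=77 g(13,11)=13 g(13,13)=1
t=14: g(14,0)=1430 g(14,2)=2002 g(14,4)=1638 g(14,6)=910 g(14,8)=350 g(14,10)=90 g(14,12)=14 g(14,14)=1
t=15: g(15,-1)=1430 g(15,1)=3432 g(15,3)=3640 g(15,5)=2548 g(15,7)=1260 g(15,9)=440 g(15,11)=104 g(15,13)=15 g(15,15)=1
t=16: g(16,0)=4862 g(16,2)=7072 g(16,4)=6188 g(16,6)=3808 g(16,8)=1700 g(16,10)=544 g(16,12)=119 g(16,14)=16 g(16,16)=1
t=17: g(17,-1)=4862 g(17,1)=11934 g(17,3)=13260 g(17,5)=9996 g(17,7)=5508 g(17,9)=2244 g(17,11)=663 g(17,13)=135 g(17,15)=17 g(17,17)=1
t=18: g(18,0)=16796 g(18,2)=25194 g(18,4)=23256 g(18,6)=15504 g(18,8)=7752 g(18,10)=2907 g(18,12)=798 g(18,14)=152 g(18,16)=18 g(18,18)=1
t=19: g(19,-1)=16796 g(19,1)=41990 g(19,3)=48450 g(19,5)=38760 g(19,7)=23256 g(19,9)=10659 g(19,11)=3705 g(19,13)=950 g(19,15)=170 g(19,17)=19 g(19,19)=1
t=20: g(20,0)=58786 g(20,2)=90440 g(20,4)=87210 g(20,6)=62016 g(20,8)=33915 g(20,10)=14364 g(20,12)=4655 g(20,14)=1120 g(20,16)=189 g(20,18)=20 g(20,20)=1
t=21: g(21,-1)=58786 g(21,1)=149226 g(21,3)=177650 g(21,5)=149226 g(21,7)=95931 g(21,9)=48279 g(21,11)=19019 g(21,13)=5775 g(21,15)=1309 g(21,17)=209 g(21,19)=21 g(21,21)=1
t=22: g(22,0)=208012 g(22,2)=326876 g(22,4)=326876 g(22,6)=245157 g(22,8)=144210 g(22,10)=67298 g(22,12)=24794 g(22,14)=7084 g(22,16)=1518 g(22,18)=230 g(22,20)=22 g(22,22)=1
t=23: g(23,-1)=208012 g(23,1)=534888 g(23,3)=653752 g(23,5)=572033 g(23,7)=389367 g(23,9)=211508 g(23,11)=92092 g(23,13)=31878 g(23,15)=8602 g(23,17)=1748 g(23,19)=252 g(23,21)=23 g(23,23)=1
Paths never hitting -2: Σ_s g(23,s) = 2704156
Paths hitting -2: 2^23 - 2704156 = 5684452
P = 5684452/8388608 = 1421113/2097152

Answer: 1421113/2097152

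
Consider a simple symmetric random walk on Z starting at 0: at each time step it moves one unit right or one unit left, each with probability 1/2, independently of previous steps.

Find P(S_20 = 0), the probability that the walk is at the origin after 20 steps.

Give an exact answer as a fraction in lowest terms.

To return to 0 after 20 steps: need exactly 10 steps of +1 and 10 of -1.
Favorable paths: C(20,10) = 184756
Total paths: 2^20 = 1048576
P = 184756/1048576 = 46189/262144

Answer: 46189/262144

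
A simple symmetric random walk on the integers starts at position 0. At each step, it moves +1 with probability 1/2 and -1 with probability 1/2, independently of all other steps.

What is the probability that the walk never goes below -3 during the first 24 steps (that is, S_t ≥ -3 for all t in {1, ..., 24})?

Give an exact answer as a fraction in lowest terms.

Let f(t,s) = #length-t paths at position s with S_1..S_t all ≥ -3.
f(t,s) = f(t-1,s-1) + f(t-1,s+1) for s ≥ -3; f(t,s) = 0 for s < -3.
t=0: f(0,0)=1
t=1: f(1,-1)=1 f(1,1)=1
t=2: f(2,-2)=1 f(2,0)=2 f(2,2)=1
t=3: f(3,-3)=1 f(3,-1)=3 f(3,1)=3 f(3,3)=1
t=4: f(4,-2)=4 f(4,0)=6 f(4,2)=4 f(4,4)=1
t=5: f(5,-3)=4 f(5,-1)=10 f(5,1)=10 f(5,3)=5 f(5,5)=1
t=6: f(6,-2)=14 f(6,0)=20 f(6,2)=15 f(6,4)=6 f(6,6)=1
t=7: f(7,-3)=14 f(7,-1)=34 f(7,1)=35 f(7,3)=21 f(7,5)=7 f(7,7)=1
t=8: f(8,-2)=48 f(8,0)=69 f(8,2)=56 f(8,4)=28 f(8,6)=8 f(8,8)=1
t=9: f(9,-3)=48 f(9,-1)=117 f(9,1)=125 f(9,3)=84 f(9,5)=36 f(9,7)=9 f(9,9)=1
t=10: f(10,-2)=165 f(10,0)=242 f(10,2)=209 f(10,4)=120 f(10,6)=45 f(10,8)=10 f(10,10)=1
t=11: f(11,-3)=165 f(11,-1)=407 f(11,1)=451 f(11,3)=329 f(11,5)=165 f(11,7)=55 f(11,9)=11 f(11,11)=1
t=12: f(12,-2)=572 f(12,0)=858 f(12,2)=780 f(12,4)=494 f(12,6)=220 f(12,8)=66 f(12,10)=12 f(12,12)=1
t=13: f(13,-3)=572 f(13,-1)=1430 f(13,1)=1638 f(13,3)=1274 f(13,5)=714 f(13,7)=286 f(13,9)=78 f(13,11)=13 f(13,13)=1
t=14: f(14,-2)=2002 f(14,0)=3068 f(14,2)=2912 f(14,4)=1988 f(14,6)=1000 f(14,8)=364 f(14,10)=91 f(14,12)=14 f(14,14)=1
t=15: f(15,-3)=2002 f(15,-1)=5070 f(15,1)=5980 f(15,3)=4900 f(15,5)=2988 f(15,7)=1364 f(15,9)=455 f(15,11)=105 f(15,13)=15 f(15,15)=1
t=16: f(16,-2)=7072 f(16,0)=11050 f(16,2)=10880 f(16,4)=7888 f(16,6)=4352 f(16,8)=1819 f(16,10)=560 f(16,12)=120 f(16,14)=16 f(16,16)=1
t=17: f(17,-3)=7072 f(17,-1)=18122 f(17,1)=21930 f(17,3)=18768 f(17,5)=12240 f(17,7)=6171 f(17,9)=2379 f(17,11)=680 f(17,13)=136 f(17,15)=17 f(17,17)=1
t=18: f(18,-2)=25194 f(18,0)=40052 f(18,2)=40698 f(18,4)=31008 f(18,6)=18411 f(18,8)=8550 f(18,10)=3059 f(18,12)=816 f(18,14)=153 f(18,16)=18 f(18,18)=1
t=19: f(19,-3)=25194 f(19,-1)=65246 f(19,1)=80750 f(19,3)=71706 f(19,5)=49419 f(19,7)=26961 f(19,9)=11609 f(19,11)=3875 f(19,13)=969 f(19,15)=171 f(19,17)=19 f(19,19)=1
t=20: f(20,-2)=90440 f(20,0)=145996 f(20,2)=152456 f(20,4)=121125 f(20,6)=76380 f(20,8)=38570 f(20,10)=15484 f(20,12)=4844 f(20,14)=1140 f(20,16)=190 f(20,18)=20 f(20,20)=1
t=21: f(21,-3)=90440 f(21,-1)=236436 f(21,1)=298452 f(21,3)=273581 f(21,5)=197505 f(21,7)=114950 f(21,9)=54054 f(21,11)=20328 f(21,13)=5984 f(21,15)=1330 f(21,17)=210 f(21,19)=21 f(21,21)=1
t=22: f(22,-2)=326876 f(22,0)=534888 f(22,2)=572033 f(22,4)=471086 f(22,6)=312455 f(22,8)=169004 f(22,10)=74382 f(22,12)=26312 f(22,14)=7314 f(22,16)=1540 f(22,18)=231 f(22,20)=22 f(22,22)=1
t=23: f(23,-3)=326876 f(23,-1)=861764 f(23,1)=1106921 f(23,3)=1043119 f(23,5)=783541 f(23,7)=481459 f(23,9)=243386 f(23,11)=100694 f(23,13)=33626 f(23,15)=8854 f(23,17)=1771 f(23,19)=253 f(23,21)=23 f(23,23)=1
t=24: f(24,-2)=1188640 f(24,0)=1968685 f(24,2)=2150040 f(24,4)=1826660 f(24,6)=1265000 f(24,8)=724845 f(24,10)=344080 f(24,12)=134320 f(24,14)=42480 f(24,16)=10625 f(24,18)=2024 f(24,20)=276 f(24,22)=24 f(24,24)=1
Σ_s f(24,s) = 9657700
P = 9657700/16777216 = 2414425/4194304

Answer: 2414425/4194304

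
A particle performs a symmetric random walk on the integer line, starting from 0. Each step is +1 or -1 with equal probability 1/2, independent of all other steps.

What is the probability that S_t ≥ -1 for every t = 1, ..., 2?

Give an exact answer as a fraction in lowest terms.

Answer: 3/4

Derivation:
Let f(t,s) = #length-t paths at position s with S_1..S_t all ≥ -1.
f(t,s) = f(t-1,s-1) + f(t-1,s+1) for s ≥ -1; f(t,s) = 0 for s < -1.
t=0: f(0,0)=1
t=1: f(1,-1)=1 f(1,1)=1
t=2: f(2,0)=2 f(2,2)=1
Σ_s f(2,s) = 3
P = 3/4 = 3/4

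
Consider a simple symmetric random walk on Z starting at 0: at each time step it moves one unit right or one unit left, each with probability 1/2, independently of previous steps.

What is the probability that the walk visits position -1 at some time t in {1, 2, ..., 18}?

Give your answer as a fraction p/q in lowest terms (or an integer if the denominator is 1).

Count via complement. Let g(t,s) = #length-t paths at position s with S_1..S_t all ≠ -1.
g(t,s) = g(t-1,s-1) + g(t-1,s+1) for s ≠ -1; g(t,-1) = 0.
t=0: g(0,0)=1
t=1: g(1,1)=1
t=2: g(2,0)=1 g(2,2)=1
t=3: g(3,1)=2 g(3,3)=1
t=4: g(4,0)=2 g(4,2)=3 g(4,4)=1
t=5: g(5,1)=5 g(5,3)=4 g(5,5)=1
t=6: g(6,0)=5 g(6,2)=9 g(6,4)=5 g(6,6)=1
t=7: g(7,1)=14 g(7,3)=14 g(7,5)=6 g(7,7)=1
t=8: g(8,0)=14 g(8,2)=28 g(8,4)=20 g(8,6)=7 g(8,8)=1
t=9: g(9,1)=42 g(9,3)=48 g(9,5)=27 g(9,7)=8 g(9,9)=1
t=10: g(10,0)=42 g(10,2)=90 g(10,4)=75 g(10,6)=35 g(10,8)=9 g(10,10)=1
t=11: g(11,1)=132 g(11,3)=165 g(11,5)=110 g(11,7)=44 g(11,9)=10 g(11,11)=1
t=12: g(12,0)=132 g(12,2)=297 g(12,4)=275 g(12,6)=154 g(12,8)=54 g(12,10)=11 g(12,12)=1
t=13: g(13,1)=429 g(13,3)=572 g(13,5)=429 g(13,7)=208 g(13,9)=65 g(13,11)=12 g(13,13)=1
t=14: g(14,0)=429 g(14,2)=1001 g(14,4)=1001 g(14,6)=637 g(14,8)=273 g(14,10)=77 g(14,12)=13 g(14,14)=1
t=15: g(15,1)=1430 g(15,3)=2002 g(15,5)=1638 g(15,7)=910 g(15,9)=350 g(15,11)=90 g(15,13)=14 g(15,15)=1
t=16: g(16,0)=1430 g(16,2)=3432 g(16,4)=3640 g(16,6)=2548 g(16,8)=1260 g(16,10)=440 g(16,12)=104 g(16,14)=15 g(16,16)=1
t=17: g(17,1)=4862 g(17,3)=7072 g(17,5)=6188 g(17,7)=3808 g(17,9)=1700 g(17,11)=544 g(17,13)=119 g(17,15)=16 g(17,17)=1
t=18: g(18,0)=4862 g(18,2)=11934 g(18,4)=13260 g(18,6)=9996 g(18,8)=5508 g(18,10)=2244 g(18,12)=663 g(18,14)=135 g(18,16)=17 g(18,18)=1
Paths never hitting -1: Σ_s g(18,s) = 48620
Paths hitting -1: 2^18 - 48620 = 213524
P = 213524/262144 = 53381/65536

Answer: 53381/65536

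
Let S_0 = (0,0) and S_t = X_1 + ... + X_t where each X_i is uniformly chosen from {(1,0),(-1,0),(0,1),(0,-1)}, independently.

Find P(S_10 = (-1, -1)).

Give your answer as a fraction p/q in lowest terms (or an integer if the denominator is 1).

Answer: 6615/131072

Derivation:
Let h be the number of horizontal steps (so 10-h are vertical). To end at (-1,-1) need (h-1)/2 right-steps and ((10-h)-1)/2 up-steps.
Sum over h with 1 ≤ h ≤ 9, h ≡ 1 (mod 2), 10-h ≡ 1 (mod 2):
h=1: C(10,1)·C(1,0)·C(9,4) = 10·1·126 = 1260
h=3: C(10,3)·C(3,1)·C(7,3) = 120·3·35 = 12600
h=5: C(10,5)·C(5,2)·C(5,2) = 252·10·10 = 25200
h=7: C(10,7)·C(7,3)·C(3,1) = 120·35·3 = 12600
h=9: C(10,9)·C(9,4)·C(1,0) = 10·126·1 = 1260
Total favorable: 52920
Total paths: 4^10 = 1048576
P = 52920/1048576 = 6615/131072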